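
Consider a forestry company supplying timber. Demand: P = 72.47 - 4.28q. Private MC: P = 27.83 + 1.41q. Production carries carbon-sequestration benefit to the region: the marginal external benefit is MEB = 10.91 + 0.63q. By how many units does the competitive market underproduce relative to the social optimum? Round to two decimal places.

3.13 units

Market equilibrium (private): 27.83 + 1.41q = 72.47 - 4.28q → q_m = 7.8453.
Social marginal cost = private MC − MEB = 16.92 + 0.78q.
Set SMC = demand: 16.92 + 0.78q = 72.47 - 4.28q → q* = 10.9783.
Gap = |7.8453 − 10.9783| = 3.1330.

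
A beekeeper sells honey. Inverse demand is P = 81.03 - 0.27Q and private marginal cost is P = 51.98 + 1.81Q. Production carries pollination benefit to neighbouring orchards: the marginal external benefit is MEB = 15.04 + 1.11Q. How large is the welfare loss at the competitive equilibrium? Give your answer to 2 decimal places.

DWL = 480.85

Market equilibrium (private): 51.98 + 1.81Q = 81.03 - 0.27Q → Q_m = 13.9663.
Social marginal cost = private MC − MEB = 36.94 + 0.70Q.
Set SMC = demand: 36.94 + 0.70Q = 81.03 - 0.27Q → Q* = 45.4536.
Height of the DWL triangle at Q_m is demand(Q_m) − SMC(Q_m) = MEB(Q_m) = 30.5426.
DWL = ½ × 31.4873 × 30.5426 = 480.8520.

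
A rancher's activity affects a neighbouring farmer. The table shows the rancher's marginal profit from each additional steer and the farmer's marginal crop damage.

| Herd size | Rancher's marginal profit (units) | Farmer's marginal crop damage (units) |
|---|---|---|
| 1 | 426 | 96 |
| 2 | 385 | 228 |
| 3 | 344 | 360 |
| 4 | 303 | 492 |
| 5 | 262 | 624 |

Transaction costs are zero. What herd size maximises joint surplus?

2

Bargaining reaches the level where marginal profit last exceeds marginal crop damage.
That holds through level 2 (385 ≥ 228) but not at 3 (344 < 360).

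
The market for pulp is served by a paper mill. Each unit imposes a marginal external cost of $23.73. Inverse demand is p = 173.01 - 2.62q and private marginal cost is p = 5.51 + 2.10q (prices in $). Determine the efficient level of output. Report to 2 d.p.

q* = 30.46

Social marginal cost = private MC + MEC = 29.24 + 2.10q.
Set SMC = demand: 29.24 + 2.10q = 173.01 - 2.62q → q* = 30.4597.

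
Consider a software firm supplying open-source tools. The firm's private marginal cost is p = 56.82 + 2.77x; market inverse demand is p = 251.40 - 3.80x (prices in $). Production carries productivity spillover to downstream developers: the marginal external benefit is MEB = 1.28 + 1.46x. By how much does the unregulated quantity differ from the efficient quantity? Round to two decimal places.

Market equilibrium (private): 56.82 + 2.77x = 251.40 - 3.80x → x_m = 29.6164.
Social marginal cost = private MC − MEB = 55.54 + 1.31x.
Set SMC = demand: 55.54 + 1.31x = 251.40 - 3.80x → x* = 38.3288.
Gap = |29.6164 − 38.3288| = 8.7124.

8.71 units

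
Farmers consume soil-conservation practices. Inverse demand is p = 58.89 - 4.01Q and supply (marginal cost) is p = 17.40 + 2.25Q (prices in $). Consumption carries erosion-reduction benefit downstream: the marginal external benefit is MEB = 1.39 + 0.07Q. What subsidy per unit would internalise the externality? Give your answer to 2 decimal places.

Social marginal benefit = demand + MEB = 60.28 - 3.94Q.
Set SMB = MC: 60.28 - 3.94Q = 17.40 + 2.25Q → Q* = 6.9273.
The Pigouvian subsidy equals MEB at Q*: 1.39 + 0.07×6.9273 = 1.8749.

subsidy = $1.87 per unit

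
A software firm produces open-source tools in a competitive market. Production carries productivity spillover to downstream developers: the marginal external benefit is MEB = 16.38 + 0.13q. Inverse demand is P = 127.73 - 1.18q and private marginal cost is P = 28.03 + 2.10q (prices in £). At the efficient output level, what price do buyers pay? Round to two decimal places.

Social marginal cost = private MC − MEB = 11.65 + 1.97q.
Set SMC = demand: 11.65 + 1.97q = 127.73 - 1.18q → q* = 36.8508.
Consumer price on the demand curve at q*: 127.73 − 1.18×36.8508 = 84.2461.

P = £84.25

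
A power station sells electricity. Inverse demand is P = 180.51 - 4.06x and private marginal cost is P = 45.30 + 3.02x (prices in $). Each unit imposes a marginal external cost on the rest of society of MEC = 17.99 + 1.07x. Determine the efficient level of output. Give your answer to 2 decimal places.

Social marginal cost = private MC + MEC = 63.29 + 4.09x.
Set SMC = demand: 63.29 + 4.09x = 180.51 - 4.06x → x* = 14.3828.

x* = 14.38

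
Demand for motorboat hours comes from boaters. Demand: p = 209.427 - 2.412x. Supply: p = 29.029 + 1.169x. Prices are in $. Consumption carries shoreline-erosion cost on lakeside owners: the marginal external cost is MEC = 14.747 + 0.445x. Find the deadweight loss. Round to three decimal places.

DWL = $171.535

Market equilibrium (private): 29.029 + 1.169x = 209.427 - 2.412x → x_m = 50.3764.
Social marginal benefit = demand − MEC = 194.680 - 2.857x.
Set SMB = MC: 194.680 - 2.857x = 29.029 + 1.169x → x* = 41.1453.
Height of the DWL triangle at x_m is MC(x_m) − SMB(x_m) = MEC(x_m) = 37.1645.
DWL = ½ × 9.2311 × 37.1645 = 171.5346.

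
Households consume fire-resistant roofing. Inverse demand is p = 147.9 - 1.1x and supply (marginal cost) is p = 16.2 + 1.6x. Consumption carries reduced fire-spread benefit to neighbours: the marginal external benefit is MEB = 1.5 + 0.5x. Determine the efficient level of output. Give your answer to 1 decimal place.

Social marginal benefit = demand + MEB = 149.4 - 0.6x.
Set SMB = MC: 149.4 - 0.6x = 16.2 + 1.6x → x* = 60.5455.

x* = 60.5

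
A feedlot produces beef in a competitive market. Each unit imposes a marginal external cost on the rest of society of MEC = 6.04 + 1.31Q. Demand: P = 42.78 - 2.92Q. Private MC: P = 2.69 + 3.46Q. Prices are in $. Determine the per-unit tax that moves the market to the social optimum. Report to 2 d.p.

tax = $11.84 per unit

Social marginal cost = private MC + MEC = 8.73 + 4.77Q.
Set SMC = demand: 8.73 + 4.77Q = 42.78 - 2.92Q → Q* = 4.4278.
The Pigouvian tax equals MEC at Q*: 6.04 + 1.31×4.4278 = 11.8404.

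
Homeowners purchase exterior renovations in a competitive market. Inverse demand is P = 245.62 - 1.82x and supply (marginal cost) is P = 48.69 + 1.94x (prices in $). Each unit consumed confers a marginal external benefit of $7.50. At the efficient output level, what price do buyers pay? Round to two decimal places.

Social marginal benefit = demand + MEB = 253.12 - 1.82x.
Set SMB = MC: 253.12 - 1.82x = 48.69 + 1.94x → x* = 54.3697.
Consumer price on the demand curve at x*: 245.62 − 1.82×54.3697 = 146.6671.

P = $146.67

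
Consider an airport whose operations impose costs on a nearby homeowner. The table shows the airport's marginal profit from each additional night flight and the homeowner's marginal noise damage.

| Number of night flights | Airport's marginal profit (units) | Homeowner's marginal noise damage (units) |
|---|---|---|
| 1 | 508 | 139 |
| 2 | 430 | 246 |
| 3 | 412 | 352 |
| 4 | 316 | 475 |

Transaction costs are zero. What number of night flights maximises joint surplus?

Bargaining reaches the level where marginal profit last exceeds marginal noise damage.
That holds through level 3 (412 ≥ 352) but not at 4 (316 < 475).

3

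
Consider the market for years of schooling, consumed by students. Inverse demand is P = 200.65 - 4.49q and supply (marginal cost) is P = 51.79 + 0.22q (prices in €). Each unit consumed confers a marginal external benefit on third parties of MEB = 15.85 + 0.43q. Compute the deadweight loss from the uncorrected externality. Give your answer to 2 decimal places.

DWL = €101.25

Market equilibrium (private): 51.79 + 0.22q = 200.65 - 4.49q → q_m = 31.6051.
Social marginal benefit = demand + MEB = 216.50 - 4.06q.
Set SMB = MC: 216.50 - 4.06q = 51.79 + 0.22q → q* = 38.4836.
The welfare-loss triangle has base |q_m − q*| and height MEB(q_m) (the vertical gap between SMB and MC is zero at q* and MEB at q_m).
DWL = ½ × 6.8785 × 29.4402 = 101.2522.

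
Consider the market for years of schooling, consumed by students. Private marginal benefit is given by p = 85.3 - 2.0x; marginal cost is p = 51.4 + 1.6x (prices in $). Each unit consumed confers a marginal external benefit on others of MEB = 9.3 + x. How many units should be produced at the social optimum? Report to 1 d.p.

Social marginal benefit = demand + MEB = 94.6 - x.
Set SMB = MC: 94.6 - x = 51.4 + 1.6x → x* = 16.6154.

x* = 16.6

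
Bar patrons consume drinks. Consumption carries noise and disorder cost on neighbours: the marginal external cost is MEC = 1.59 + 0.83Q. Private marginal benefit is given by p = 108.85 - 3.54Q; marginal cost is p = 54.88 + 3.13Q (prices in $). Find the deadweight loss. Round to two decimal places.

Market equilibrium (private): 54.88 + 3.13Q = 108.85 - 3.54Q → Q_m = 8.0915.
Social marginal benefit = demand − MEC = 107.26 - 4.37Q.
Set SMB = MC: 107.26 - 4.37Q = 54.88 + 3.13Q → Q* = 6.9840.
The welfare-loss triangle has base |Q_m − Q*| and height MEC(Q_m) (the vertical gap between SMB and MC is zero at Q* and MEC at Q_m).
DWL = ½ × 1.1075 × 8.3059 = 4.5994.

DWL = $4.60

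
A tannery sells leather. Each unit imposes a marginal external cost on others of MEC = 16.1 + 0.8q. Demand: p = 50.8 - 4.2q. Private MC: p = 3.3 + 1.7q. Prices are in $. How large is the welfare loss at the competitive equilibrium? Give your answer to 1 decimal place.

DWL = $37.9

Market equilibrium (private): 3.3 + 1.7q = 50.8 - 4.2q → q_m = 8.0508.
Social marginal cost = private MC + MEC = 19.4 + 2.5q.
Set SMC = demand: 19.4 + 2.5q = 50.8 - 4.2q → q* = 4.6866.
The welfare-loss triangle has base |q_m − q*| and height MEC(q_m) (the vertical gap between SMC and demand is zero at q* and MEC at q_m).
DWL = ½ × 3.3642 × 22.5407 = 37.9157.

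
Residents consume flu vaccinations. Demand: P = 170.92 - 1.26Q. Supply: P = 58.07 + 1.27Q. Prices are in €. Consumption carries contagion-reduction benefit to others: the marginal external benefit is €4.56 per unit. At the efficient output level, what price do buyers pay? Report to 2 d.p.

P = €112.45

Social marginal benefit = demand + MEB = 175.48 - 1.26Q.
Set SMB = MC: 175.48 - 1.26Q = 58.07 + 1.27Q → Q* = 46.4071.
Consumer price on the demand curve at Q*: 170.92 − 1.26×46.4071 = 112.4471.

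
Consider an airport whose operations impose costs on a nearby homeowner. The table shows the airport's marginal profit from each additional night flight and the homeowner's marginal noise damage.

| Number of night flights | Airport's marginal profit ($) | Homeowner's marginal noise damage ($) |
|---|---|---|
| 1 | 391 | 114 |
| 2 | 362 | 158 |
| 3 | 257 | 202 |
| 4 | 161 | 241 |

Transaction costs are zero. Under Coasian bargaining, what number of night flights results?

Bargaining reaches the level where marginal profit last exceeds marginal noise damage.
That holds through level 3 (257 ≥ 202) but not at 4 (161 < 241).

3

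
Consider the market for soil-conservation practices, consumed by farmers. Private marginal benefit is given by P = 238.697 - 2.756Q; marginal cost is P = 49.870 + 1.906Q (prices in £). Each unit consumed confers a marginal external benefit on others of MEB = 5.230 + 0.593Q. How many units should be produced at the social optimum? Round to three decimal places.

Q* = 47.692

Social marginal benefit = demand + MEB = 243.927 - 2.163Q.
Set SMB = MC: 243.927 - 2.163Q = 49.870 + 1.906Q → Q* = 47.6916.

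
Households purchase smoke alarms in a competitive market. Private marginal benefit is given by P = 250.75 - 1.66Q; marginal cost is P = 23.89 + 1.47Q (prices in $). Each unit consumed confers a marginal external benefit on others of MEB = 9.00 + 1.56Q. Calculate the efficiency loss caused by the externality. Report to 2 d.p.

Market equilibrium (private): 23.89 + 1.47Q = 250.75 - 1.66Q → Q_m = 72.4792.
Social marginal benefit = demand + MEB = 259.75 - 0.10Q.
Set SMB = MC: 259.75 - 0.10Q = 23.89 + 1.47Q → Q* = 150.2293.
The welfare-loss triangle has base |Q_m − Q*| and height MEB(Q_m) (the vertical gap between SMB and MC is zero at Q* and MEB at Q_m).
DWL = ½ × 77.7501 × 122.0676 = 4745.3841.

DWL = $4745.38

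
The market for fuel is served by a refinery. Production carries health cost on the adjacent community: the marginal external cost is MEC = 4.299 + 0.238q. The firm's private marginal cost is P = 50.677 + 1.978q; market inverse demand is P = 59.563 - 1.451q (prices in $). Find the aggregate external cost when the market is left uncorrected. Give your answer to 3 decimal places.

$11.940

Market equilibrium (private): 50.677 + 1.978q = 59.563 - 1.451q → q_m = 2.5914.
Total external cost = ∫₀^{q_m} (4.299 + 0.238q) dq = 4.299×2.5914 + ½×0.238×2.5914² = 11.9396.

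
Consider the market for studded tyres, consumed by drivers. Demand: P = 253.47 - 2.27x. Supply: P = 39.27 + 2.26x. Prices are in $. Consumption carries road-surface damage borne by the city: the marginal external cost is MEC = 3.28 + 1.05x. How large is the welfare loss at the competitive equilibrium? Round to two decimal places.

DWL = $251.03

Market equilibrium (private): 39.27 + 2.26x = 253.47 - 2.27x → x_m = 47.2848.
Social marginal benefit = demand − MEC = 250.19 - 3.32x.
Set SMB = MC: 250.19 - 3.32x = 39.27 + 2.26x → x* = 37.7993.
The welfare-loss triangle has base |x_m − x*| and height MEC(x_m) (the vertical gap between SMB and MC is zero at x* and MEC at x_m).
DWL = ½ × 9.4855 × 52.9290 = 251.0290.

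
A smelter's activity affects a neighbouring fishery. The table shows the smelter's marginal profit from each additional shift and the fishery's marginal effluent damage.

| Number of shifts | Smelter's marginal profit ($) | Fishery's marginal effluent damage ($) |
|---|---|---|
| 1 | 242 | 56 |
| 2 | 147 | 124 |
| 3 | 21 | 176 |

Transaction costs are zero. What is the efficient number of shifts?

2

Bargaining reaches the level where marginal profit last exceeds marginal effluent damage.
That holds through level 2 (147 ≥ 124) but not at 3 (21 < 176).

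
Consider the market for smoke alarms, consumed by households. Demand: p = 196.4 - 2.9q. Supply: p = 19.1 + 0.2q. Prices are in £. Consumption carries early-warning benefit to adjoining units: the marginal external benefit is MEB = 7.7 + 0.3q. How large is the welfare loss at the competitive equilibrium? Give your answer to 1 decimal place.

DWL = £110.3

Market equilibrium (private): 19.1 + 0.2q = 196.4 - 2.9q → q_m = 57.1935.
Social marginal benefit = demand + MEB = 204.1 - 2.6q.
Set SMB = MC: 204.1 - 2.6q = 19.1 + 0.2q → q* = 66.0714.
Height of the DWL triangle at q_m is SMB(q_m) − MC(q_m) = MEB(q_m) = 24.8581.
DWL = ½ × 8.8779 × 24.8581 = 110.3439.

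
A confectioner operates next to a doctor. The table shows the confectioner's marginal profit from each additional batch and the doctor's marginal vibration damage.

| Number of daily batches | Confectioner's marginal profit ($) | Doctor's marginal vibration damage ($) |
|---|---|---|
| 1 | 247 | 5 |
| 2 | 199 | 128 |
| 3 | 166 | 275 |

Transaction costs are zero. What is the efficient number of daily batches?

2

Bargaining reaches the level where marginal profit last exceeds marginal vibration damage.
That holds through level 2 (199 ≥ 128) but not at 3 (166 < 275).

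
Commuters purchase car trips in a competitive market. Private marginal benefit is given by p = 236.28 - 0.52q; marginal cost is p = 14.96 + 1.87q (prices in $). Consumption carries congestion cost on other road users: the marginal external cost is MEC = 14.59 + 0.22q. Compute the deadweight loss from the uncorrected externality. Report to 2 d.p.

DWL = $234.17

Market equilibrium (private): 14.96 + 1.87q = 236.28 - 0.52q → q_m = 92.6025.
Social marginal benefit = demand − MEC = 221.69 - 0.74q.
Set SMB = MC: 221.69 - 0.74q = 14.96 + 1.87q → q* = 79.2069.
Between q* and q_m the wedge MC − SMB runs linearly from 0 to MEC(q_m), so the loss is a triangle.
DWL = ½ × 13.3956 × 34.9626 = 234.1725.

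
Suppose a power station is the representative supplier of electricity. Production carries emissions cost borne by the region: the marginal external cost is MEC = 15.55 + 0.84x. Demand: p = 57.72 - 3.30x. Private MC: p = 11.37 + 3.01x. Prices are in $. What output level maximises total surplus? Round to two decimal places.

x* = 4.31

Social marginal cost = private MC + MEC = 26.92 + 3.85x.
Set SMC = demand: 26.92 + 3.85x = 57.72 - 3.30x → x* = 4.3077.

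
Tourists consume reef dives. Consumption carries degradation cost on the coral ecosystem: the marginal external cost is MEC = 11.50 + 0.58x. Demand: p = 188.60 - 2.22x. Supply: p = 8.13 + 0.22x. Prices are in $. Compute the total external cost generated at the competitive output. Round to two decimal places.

Market equilibrium (private): 8.13 + 0.22x = 188.60 - 2.22x → x_m = 73.9631.
Total external cost = ∫₀^{x_m} (11.50 + 0.58x) dx = 11.50×73.9631 + ½×0.58×73.9631² = 2437.0323.

$2437.03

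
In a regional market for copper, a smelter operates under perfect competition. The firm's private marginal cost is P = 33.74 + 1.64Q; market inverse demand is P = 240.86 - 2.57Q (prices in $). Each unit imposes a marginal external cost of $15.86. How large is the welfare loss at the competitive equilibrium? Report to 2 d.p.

DWL = $29.87

Market equilibrium (private): 33.74 + 1.64Q = 240.86 - 2.57Q → Q_m = 49.1971.
Social marginal cost = private MC + MEC = 49.60 + 1.64Q.
Set SMC = demand: 49.60 + 1.64Q = 240.86 - 2.57Q → Q* = 45.4299.
Between Q* and Q_m the wedge SMC − demand runs linearly from 0 to MEC(Q_m), so the loss is a triangle.
DWL = ½ × 3.7672 × 15.8600 = 29.8739.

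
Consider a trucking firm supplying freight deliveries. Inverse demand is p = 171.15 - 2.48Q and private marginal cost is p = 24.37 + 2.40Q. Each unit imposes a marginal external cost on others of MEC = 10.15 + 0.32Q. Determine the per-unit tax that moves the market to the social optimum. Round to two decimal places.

tax = 18.56 per unit

Social marginal cost = private MC + MEC = 34.52 + 2.72Q.
Set SMC = demand: 34.52 + 2.72Q = 171.15 - 2.48Q → Q* = 26.2750.
The Pigouvian tax equals MEC at Q*: 10.15 + 0.32×26.2750 = 18.5580.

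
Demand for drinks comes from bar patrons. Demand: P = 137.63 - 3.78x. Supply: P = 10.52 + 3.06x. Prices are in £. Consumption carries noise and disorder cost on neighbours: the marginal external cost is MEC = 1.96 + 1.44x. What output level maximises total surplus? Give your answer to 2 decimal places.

Social marginal benefit = demand − MEC = 135.67 - 5.22x.
Set SMB = MC: 135.67 - 5.22x = 10.52 + 3.06x → x* = 15.1147.

x* = 15.11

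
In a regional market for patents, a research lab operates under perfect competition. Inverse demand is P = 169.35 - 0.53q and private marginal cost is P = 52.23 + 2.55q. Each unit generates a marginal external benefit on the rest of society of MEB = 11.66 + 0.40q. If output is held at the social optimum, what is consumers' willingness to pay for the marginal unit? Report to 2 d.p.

Social marginal cost = private MC − MEB = 40.57 + 2.15q.
Set SMC = demand: 40.57 + 2.15q = 169.35 - 0.53q → q* = 48.0522.
Consumer price on the demand curve at q*: 169.35 − 0.53×48.0522 = 143.8823.

P = 143.88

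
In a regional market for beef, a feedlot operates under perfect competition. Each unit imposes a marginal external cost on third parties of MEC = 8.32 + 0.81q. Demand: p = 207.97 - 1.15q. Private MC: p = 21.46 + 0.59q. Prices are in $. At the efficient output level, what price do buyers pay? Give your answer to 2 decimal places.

Social marginal cost = private MC + MEC = 29.78 + 1.40q.
Set SMC = demand: 29.78 + 1.40q = 207.97 - 1.15q → q* = 69.8784.
Consumer price on the demand curve at q*: 207.97 − 1.15×69.8784 = 127.6098.

P = $127.61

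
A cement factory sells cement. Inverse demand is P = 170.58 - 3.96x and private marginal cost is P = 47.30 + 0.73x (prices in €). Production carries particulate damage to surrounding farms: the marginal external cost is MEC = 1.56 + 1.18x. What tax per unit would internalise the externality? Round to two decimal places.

tax = €26.03 per unit

Social marginal cost = private MC + MEC = 48.86 + 1.91x.
Set SMC = demand: 48.86 + 1.91x = 170.58 - 3.96x → x* = 20.7359.
The Pigouvian tax equals MEC at x*: 1.56 + 1.18×20.7359 = 26.0284.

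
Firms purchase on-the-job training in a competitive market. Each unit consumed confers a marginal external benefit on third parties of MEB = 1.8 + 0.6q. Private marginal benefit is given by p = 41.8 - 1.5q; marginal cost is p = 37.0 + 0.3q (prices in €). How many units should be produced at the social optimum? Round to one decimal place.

q* = 5.5

Social marginal benefit = demand + MEB = 43.6 - 0.9q.
Set SMB = MC: 43.6 - 0.9q = 37.0 + 0.3q → q* = 5.5000.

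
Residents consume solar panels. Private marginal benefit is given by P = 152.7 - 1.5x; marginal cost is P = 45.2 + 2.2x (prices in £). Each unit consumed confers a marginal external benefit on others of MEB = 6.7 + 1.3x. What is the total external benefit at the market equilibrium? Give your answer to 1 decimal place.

£743.4

Market equilibrium (private): 45.2 + 2.2x = 152.7 - 1.5x → x_m = 29.0541.
Total external benefit = ∫₀^{x_m} (6.7 + 1.3x) dx = 6.7×29.0541 + ½×1.3×29.0541² = 743.3539.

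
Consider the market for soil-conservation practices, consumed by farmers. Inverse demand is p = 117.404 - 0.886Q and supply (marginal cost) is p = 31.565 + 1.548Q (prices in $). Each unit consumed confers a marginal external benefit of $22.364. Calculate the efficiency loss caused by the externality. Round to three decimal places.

Market equilibrium (private): 31.565 + 1.548Q = 117.404 - 0.886Q → Q_m = 35.2666.
Social marginal benefit = demand + MEB = 139.768 - 0.886Q.
Set SMB = MC: 139.768 - 0.886Q = 31.565 + 1.548Q → Q* = 44.4548.
Height of the DWL triangle at Q_m is SMB(Q_m) − MC(Q_m) = MEB(Q_m) = 22.3640.
DWL = ½ × 9.1882 × 22.3640 = 102.7425.

DWL = $102.742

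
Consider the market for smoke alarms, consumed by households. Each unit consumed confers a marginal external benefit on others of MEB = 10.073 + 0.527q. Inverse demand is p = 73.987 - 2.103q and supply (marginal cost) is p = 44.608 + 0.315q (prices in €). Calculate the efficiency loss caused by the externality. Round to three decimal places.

Market equilibrium (private): 44.608 + 0.315q = 73.987 - 2.103q → q_m = 12.1501.
Social marginal benefit = demand + MEB = 84.060 - 1.576q.
Set SMB = MC: 84.060 - 1.576q = 44.608 + 0.315q → q* = 20.8630.
The welfare-loss triangle has base |q_m − q*| and height MEB(q_m) (the vertical gap between SMB and MC is zero at q* and MEB at q_m).
DWL = ½ × 8.7129 × 16.4761 = 71.7773.

DWL = €71.777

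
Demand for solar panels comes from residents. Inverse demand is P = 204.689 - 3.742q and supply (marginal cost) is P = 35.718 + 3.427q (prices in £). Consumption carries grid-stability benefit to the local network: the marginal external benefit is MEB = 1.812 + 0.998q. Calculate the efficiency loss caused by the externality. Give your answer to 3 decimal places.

DWL = £52.004

Market equilibrium (private): 35.718 + 3.427q = 204.689 - 3.742q → q_m = 23.5697.
Social marginal benefit = demand + MEB = 206.501 - 2.744q.
Set SMB = MC: 206.501 - 2.744q = 35.718 + 3.427q → q* = 27.6751.
The loss is the area between SMB and MC from q* to q_m; with linear curves that's a triangle of height MEB(q_m).
DWL = ½ × 4.1054 × 25.3345 = 52.0041.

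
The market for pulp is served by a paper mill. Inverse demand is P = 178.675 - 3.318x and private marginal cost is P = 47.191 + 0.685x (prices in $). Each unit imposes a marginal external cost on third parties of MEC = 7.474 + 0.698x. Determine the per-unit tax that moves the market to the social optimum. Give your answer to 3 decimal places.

tax = $25.887 per unit

Social marginal cost = private MC + MEC = 54.665 + 1.383x.
Set SMC = demand: 54.665 + 1.383x = 178.675 - 3.318x → x* = 26.3795.
The Pigouvian tax equals MEC at x*: 7.474 + 0.698×26.3795 = 25.8869.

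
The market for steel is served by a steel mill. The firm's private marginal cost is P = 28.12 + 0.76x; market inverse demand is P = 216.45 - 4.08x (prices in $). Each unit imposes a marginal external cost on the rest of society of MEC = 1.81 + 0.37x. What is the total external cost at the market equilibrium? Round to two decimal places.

$350.53

Market equilibrium (private): 28.12 + 0.76x = 216.45 - 4.08x → x_m = 38.9112.
Total external cost = ∫₀^{x_m} (1.81 + 0.37x) dx = 1.81×38.9112 + ½×0.37×38.9112² = 350.5343.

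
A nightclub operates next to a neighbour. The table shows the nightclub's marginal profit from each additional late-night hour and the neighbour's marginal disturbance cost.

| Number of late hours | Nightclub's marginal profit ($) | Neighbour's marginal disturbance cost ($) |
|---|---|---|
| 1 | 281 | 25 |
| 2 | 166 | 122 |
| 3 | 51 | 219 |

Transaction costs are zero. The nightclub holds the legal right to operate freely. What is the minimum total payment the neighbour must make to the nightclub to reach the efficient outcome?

$51

Left alone the nightclub would choose level 3 (marginal profit stays positive).
Efficient level: k* = 2 (marginal profit ≥ marginal disturbance cost through 2).
The neighbour must at least cover the nightclub's forgone profit from cutting 3→2: 51 = 51.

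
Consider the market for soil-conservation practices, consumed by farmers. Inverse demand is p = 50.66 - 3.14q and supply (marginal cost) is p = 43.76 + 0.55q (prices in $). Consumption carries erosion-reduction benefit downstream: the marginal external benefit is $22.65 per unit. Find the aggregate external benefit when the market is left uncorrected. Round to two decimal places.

Market equilibrium (private): 43.76 + 0.55q = 50.66 - 3.14q → q_m = 1.8699.
Total external benefit = MEB × q_m = 22.65 × 1.8699 = 42.3532.

$42.35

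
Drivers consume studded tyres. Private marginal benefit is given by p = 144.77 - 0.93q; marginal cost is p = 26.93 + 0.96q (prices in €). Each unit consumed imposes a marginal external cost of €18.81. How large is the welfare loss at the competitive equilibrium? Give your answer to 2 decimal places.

DWL = €93.60

Market equilibrium (private): 26.93 + 0.96q = 144.77 - 0.93q → q_m = 62.3492.
Social marginal benefit = demand − MEC = 125.96 - 0.93q.
Set SMB = MC: 125.96 - 0.93q = 26.93 + 0.96q → q* = 52.3968.
Height of the DWL triangle at q_m is MC(q_m) − SMB(q_m) = MEC(q_m) = 18.8100.
DWL = ½ × 9.9524 × 18.8100 = 93.6023.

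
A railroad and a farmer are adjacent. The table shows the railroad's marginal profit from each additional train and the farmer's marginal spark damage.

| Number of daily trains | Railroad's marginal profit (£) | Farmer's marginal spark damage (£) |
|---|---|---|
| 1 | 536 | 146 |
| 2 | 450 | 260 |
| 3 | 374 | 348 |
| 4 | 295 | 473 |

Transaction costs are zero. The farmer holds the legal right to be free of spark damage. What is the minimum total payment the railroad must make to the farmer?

Efficient level: marginal profit ≥ marginal spark damage through level 3, so k* = 3.
With the farmer holding the right, the railroad must at least compensate total damage at k*: 146 + 260 + 348 = 754.

£754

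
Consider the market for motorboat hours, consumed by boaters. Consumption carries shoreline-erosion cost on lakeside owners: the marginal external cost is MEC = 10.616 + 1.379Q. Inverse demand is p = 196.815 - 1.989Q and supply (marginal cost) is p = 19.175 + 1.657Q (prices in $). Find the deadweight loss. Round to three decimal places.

Market equilibrium (private): 19.175 + 1.657Q = 196.815 - 1.989Q → Q_m = 48.7219.
Social marginal benefit = demand − MEC = 186.199 - 3.368Q.
Set SMB = MC: 186.199 - 3.368Q = 19.175 + 1.657Q → Q* = 33.2386.
The welfare-loss triangle has base |Q_m − Q*| and height MEC(Q_m) (the vertical gap between SMB and MC is zero at Q* and MEC at Q_m).
DWL = ½ × 15.4833 × 77.8035 = 602.3275.

DWL = $602.327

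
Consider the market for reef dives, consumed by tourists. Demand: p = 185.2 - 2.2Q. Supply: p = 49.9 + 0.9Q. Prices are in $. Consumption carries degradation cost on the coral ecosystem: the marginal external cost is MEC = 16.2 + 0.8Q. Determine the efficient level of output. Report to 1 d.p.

Q* = 30.5

Social marginal benefit = demand − MEC = 169.0 - 3.0Q.
Set SMB = MC: 169.0 - 3.0Q = 49.9 + 0.9Q → Q* = 30.5385.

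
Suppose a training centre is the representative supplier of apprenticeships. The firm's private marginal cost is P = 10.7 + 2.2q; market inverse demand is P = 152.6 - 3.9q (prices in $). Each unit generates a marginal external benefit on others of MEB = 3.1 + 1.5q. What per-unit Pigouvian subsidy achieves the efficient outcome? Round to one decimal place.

Social marginal cost = private MC − MEB = 7.6 + 0.7q.
Set SMC = demand: 7.6 + 0.7q = 152.6 - 3.9q → q* = 31.5217.
The Pigouvian subsidy equals MEB at q*: 3.1 + 1.5×31.5217 = 50.3826.

subsidy = $50.4 per unit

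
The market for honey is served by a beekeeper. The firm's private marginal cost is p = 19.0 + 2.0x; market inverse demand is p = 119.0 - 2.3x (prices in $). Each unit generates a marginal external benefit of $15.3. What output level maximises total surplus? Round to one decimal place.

x* = 26.8

Social marginal cost = private MC − MEB = 3.7 + 2.0x.
Set SMC = demand: 3.7 + 2.0x = 119.0 - 2.3x → x* = 26.8140.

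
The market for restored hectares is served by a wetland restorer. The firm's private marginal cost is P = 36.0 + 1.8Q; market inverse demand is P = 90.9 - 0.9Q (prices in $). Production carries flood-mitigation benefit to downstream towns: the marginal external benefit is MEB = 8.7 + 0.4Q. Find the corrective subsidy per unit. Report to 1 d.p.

subsidy = $19.8 per unit

Social marginal cost = private MC − MEB = 27.3 + 1.4Q.
Set SMC = demand: 27.3 + 1.4Q = 90.9 - 0.9Q → Q* = 27.6522.
The Pigouvian subsidy equals MEB at Q*: 8.7 + 0.4×27.6522 = 19.7609.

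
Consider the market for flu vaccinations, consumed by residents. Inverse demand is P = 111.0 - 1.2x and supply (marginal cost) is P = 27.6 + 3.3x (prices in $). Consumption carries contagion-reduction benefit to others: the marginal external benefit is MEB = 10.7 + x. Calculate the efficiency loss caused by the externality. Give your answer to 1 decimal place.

DWL = $122.1

Market equilibrium (private): 27.6 + 3.3x = 111.0 - 1.2x → x_m = 18.5333.
Social marginal benefit = demand + MEB = 121.7 - 0.2x.
Set SMB = MC: 121.7 - 0.2x = 27.6 + 3.3x → x* = 26.8857.
The welfare-loss triangle has base |x_m − x*| and height MEB(x_m) (the vertical gap between SMB and MC is zero at x* and MEB at x_m).
DWL = ½ × 8.3524 × 29.2333 = 122.0841.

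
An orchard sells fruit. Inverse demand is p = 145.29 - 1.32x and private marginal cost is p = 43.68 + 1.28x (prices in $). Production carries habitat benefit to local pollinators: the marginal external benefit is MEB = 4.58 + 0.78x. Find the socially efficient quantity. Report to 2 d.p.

x* = 58.35

Social marginal cost = private MC − MEB = 39.10 + 0.50x.
Set SMC = demand: 39.10 + 0.50x = 145.29 - 1.32x → x* = 58.3462.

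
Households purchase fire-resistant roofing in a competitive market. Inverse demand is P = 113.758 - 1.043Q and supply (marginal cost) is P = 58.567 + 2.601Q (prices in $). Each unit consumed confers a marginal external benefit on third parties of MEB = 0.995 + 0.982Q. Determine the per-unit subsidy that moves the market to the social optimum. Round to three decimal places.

Social marginal benefit = demand + MEB = 114.753 - 0.061Q.
Set SMB = MC: 114.753 - 0.061Q = 58.567 + 2.601Q → Q* = 21.1067.
The Pigouvian subsidy equals MEB at Q*: 0.995 + 0.982×21.1067 = 21.7218.

subsidy = $21.722 per unit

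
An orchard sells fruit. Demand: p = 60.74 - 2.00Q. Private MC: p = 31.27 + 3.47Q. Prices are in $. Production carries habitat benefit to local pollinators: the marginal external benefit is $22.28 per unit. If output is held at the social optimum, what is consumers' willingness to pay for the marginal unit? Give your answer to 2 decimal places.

P = $41.82

Social marginal cost = private MC − MEB = 8.99 + 3.47Q.
Set SMC = demand: 8.99 + 3.47Q = 60.74 - 2.00Q → Q* = 9.4607.
Consumer price on the demand curve at Q*: 60.74 − 2.00×9.4607 = 41.8186.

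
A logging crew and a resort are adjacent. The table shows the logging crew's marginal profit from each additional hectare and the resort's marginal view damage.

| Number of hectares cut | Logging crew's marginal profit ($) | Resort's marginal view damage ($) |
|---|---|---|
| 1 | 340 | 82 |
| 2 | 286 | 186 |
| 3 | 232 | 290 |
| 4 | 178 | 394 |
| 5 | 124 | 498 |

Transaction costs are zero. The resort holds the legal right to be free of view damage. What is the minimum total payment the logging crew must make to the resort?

$268

Efficient level: marginal profit ≥ marginal view damage through level 2, so k* = 2.
With the resort holding the right, the logging crew must at least compensate total damage at k*: 82 + 186 = 268.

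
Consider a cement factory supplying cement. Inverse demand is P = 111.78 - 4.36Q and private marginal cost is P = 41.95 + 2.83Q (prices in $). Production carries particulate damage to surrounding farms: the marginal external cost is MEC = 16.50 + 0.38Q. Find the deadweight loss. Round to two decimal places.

Market equilibrium (private): 41.95 + 2.83Q = 111.78 - 4.36Q → Q_m = 9.7121.
Social marginal cost = private MC + MEC = 58.45 + 3.21Q.
Set SMC = demand: 58.45 + 3.21Q = 111.78 - 4.36Q → Q* = 7.0449.
The loss is the area between SMC and demand from Q* to Q_m; with linear curves that's a triangle of height MEC(Q_m).
DWL = ½ × 2.6672 × 20.1906 = 26.9262.

DWL = $26.93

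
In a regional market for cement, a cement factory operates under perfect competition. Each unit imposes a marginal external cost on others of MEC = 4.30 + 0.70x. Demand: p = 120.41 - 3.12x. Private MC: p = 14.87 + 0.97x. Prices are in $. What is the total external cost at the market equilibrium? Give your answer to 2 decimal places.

Market equilibrium (private): 14.87 + 0.97x = 120.41 - 3.12x → x_m = 25.8044.
Total external cost = ∫₀^{x_m} (4.30 + 0.70x) dx = 4.30×25.8044 + ½×0.70×25.8044² = 344.0124.

$344.01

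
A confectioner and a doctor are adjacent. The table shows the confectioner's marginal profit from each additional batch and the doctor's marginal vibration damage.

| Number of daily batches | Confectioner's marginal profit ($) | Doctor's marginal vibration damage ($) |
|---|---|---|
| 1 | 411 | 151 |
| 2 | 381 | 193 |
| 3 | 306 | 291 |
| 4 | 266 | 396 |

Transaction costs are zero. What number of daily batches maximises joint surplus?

Bargaining reaches the level where marginal profit last exceeds marginal vibration damage.
That holds through level 3 (306 ≥ 291) but not at 4 (266 < 396).

3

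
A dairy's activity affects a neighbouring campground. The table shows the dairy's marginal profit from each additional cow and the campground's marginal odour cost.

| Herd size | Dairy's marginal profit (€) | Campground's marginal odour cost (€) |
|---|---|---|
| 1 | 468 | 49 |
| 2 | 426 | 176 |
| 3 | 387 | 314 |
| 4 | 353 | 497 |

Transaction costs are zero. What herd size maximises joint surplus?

Bargaining reaches the level where marginal profit last exceeds marginal odour cost.
That holds through level 3 (387 ≥ 314) but not at 4 (353 < 497).

3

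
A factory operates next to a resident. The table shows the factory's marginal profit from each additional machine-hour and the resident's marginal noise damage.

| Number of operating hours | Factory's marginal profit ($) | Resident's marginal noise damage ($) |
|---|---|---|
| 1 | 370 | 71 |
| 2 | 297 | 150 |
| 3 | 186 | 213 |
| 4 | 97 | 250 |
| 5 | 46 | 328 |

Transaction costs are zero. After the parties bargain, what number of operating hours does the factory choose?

Bargaining reaches the level where marginal profit last exceeds marginal noise damage.
That holds through level 2 (297 ≥ 150) but not at 3 (186 < 213).

2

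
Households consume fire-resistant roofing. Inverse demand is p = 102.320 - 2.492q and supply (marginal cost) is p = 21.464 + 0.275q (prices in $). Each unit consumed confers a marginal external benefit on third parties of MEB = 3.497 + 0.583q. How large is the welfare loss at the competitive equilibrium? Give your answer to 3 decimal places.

DWL = $96.523

Market equilibrium (private): 21.464 + 0.275q = 102.320 - 2.492q → q_m = 29.2215.
Social marginal benefit = demand + MEB = 105.817 - 1.909q.
Set SMB = MC: 105.817 - 1.909q = 21.464 + 0.275q → q* = 38.6232.
The loss is the area between SMB and MC from q* to q_m; with linear curves that's a triangle of height MEB(q_m).
DWL = ½ × 9.4017 × 20.5332 = 96.5235.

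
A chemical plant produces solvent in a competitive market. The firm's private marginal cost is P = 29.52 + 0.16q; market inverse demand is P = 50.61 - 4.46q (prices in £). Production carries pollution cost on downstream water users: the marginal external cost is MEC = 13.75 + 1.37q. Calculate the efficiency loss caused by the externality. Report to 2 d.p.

DWL = £33.40

Market equilibrium (private): 29.52 + 0.16q = 50.61 - 4.46q → q_m = 4.5649.
Social marginal cost = private MC + MEC = 43.27 + 1.53q.
Set SMC = demand: 43.27 + 1.53q = 50.61 - 4.46q → q* = 1.2254.
The loss is the area between SMC and demand from q* to q_m; with linear curves that's a triangle of height MEC(q_m).
DWL = ½ × 3.3395 × 20.0040 = 33.4017.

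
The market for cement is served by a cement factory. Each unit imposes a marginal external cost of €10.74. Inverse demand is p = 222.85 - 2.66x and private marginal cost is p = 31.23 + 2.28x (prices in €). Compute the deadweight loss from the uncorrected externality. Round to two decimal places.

Market equilibrium (private): 31.23 + 2.28x = 222.85 - 2.66x → x_m = 38.7895.
Social marginal cost = private MC + MEC = 41.97 + 2.28x.
Set SMC = demand: 41.97 + 2.28x = 222.85 - 2.66x → x* = 36.6154.
Height of the DWL triangle at x_m is SMC(x_m) − demand(x_m) = MEC(x_m) = 10.7400.
DWL = ½ × 2.1741 × 10.7400 = 11.6749.

DWL = €11.67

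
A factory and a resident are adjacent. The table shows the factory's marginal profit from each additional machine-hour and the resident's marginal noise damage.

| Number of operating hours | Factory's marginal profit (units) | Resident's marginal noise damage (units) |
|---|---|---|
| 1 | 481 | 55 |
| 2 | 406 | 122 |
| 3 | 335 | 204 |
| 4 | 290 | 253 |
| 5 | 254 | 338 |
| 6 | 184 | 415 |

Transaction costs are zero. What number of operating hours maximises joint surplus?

4

Bargaining reaches the level where marginal profit last exceeds marginal noise damage.
That holds through level 4 (290 ≥ 253) but not at 5 (254 < 338).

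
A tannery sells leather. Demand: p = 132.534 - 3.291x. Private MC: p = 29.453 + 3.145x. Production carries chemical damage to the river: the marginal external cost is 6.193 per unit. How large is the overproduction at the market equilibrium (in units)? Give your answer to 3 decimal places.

0.962 units

Market equilibrium (private): 29.453 + 3.145x = 132.534 - 3.291x → x_m = 16.0163.
Social marginal cost = private MC + MEC = 35.646 + 3.145x.
Set SMC = demand: 35.646 + 3.145x = 132.534 - 3.291x → x* = 15.0541.
Gap = |16.0163 − 15.0541| = 0.9622.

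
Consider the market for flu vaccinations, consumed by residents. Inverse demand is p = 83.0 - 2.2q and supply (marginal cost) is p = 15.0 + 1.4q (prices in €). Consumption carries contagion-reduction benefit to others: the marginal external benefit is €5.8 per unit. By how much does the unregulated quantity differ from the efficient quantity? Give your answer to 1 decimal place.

1.6 units

Market equilibrium (private): 15.0 + 1.4q = 83.0 - 2.2q → q_m = 18.8889.
Social marginal benefit = demand + MEB = 88.8 - 2.2q.
Set SMB = MC: 88.8 - 2.2q = 15.0 + 1.4q → q* = 20.5000.
Gap = |18.8889 − 20.5000| = 1.6111.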